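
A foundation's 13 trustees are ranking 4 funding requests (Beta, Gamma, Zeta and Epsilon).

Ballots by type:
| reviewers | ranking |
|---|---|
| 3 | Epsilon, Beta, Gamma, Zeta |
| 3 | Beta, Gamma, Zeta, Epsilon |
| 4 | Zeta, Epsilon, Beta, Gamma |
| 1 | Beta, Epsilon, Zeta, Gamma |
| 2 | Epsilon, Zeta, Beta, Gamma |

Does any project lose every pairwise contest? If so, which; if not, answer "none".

Pairwise majorities:
Beta vs Gamma: Beta is ranked higher on 3+3+4+1+2 = 13 ballots, Gamma on 0. Beta wins 13–0.
Beta vs Zeta: 7 to 6, Beta.
Beta vs Epsilon: Epsilon wins 9–4.
Gamma vs Zeta: 3+3 = 6 for Gamma, 7 for Zeta — Zeta by 7–6.
Gamma vs Epsilon: 3 for Gamma, 10 for Epsilon — Epsilon by 10–3.
Zeta vs Epsilon: Zeta preferred on 3+4 = 7 ballots; Zeta wins 7–6.
Gamma is beaten in every head-to-head and is the Condorcet loser.

Gamma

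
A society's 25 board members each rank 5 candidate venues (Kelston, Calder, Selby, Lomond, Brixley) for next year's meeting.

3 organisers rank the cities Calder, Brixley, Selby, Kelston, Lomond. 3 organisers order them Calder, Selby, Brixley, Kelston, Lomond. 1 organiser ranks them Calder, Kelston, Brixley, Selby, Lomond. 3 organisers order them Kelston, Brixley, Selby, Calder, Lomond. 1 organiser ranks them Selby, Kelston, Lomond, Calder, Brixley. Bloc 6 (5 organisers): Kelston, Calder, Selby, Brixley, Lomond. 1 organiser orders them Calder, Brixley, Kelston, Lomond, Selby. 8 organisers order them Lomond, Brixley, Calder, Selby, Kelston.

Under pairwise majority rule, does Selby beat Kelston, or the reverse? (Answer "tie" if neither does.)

Selby

Ballots ranking Selby above Kelston: 3 + 3 + 1 + 8 = 15.
Ballots ranking Kelston above Selby: 25 − 15 = 10.
Selby wins the head-to-head 15–10.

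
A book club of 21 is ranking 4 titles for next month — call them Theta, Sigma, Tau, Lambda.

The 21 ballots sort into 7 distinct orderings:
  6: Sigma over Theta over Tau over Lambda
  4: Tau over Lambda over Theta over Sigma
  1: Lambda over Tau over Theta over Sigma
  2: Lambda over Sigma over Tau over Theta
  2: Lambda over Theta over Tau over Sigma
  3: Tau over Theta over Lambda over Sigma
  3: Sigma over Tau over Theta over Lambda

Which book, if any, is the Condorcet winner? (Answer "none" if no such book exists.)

Check each pair by majority over 21 ballots:
Theta vs Sigma: Sigma, 11–10.
Theta–Tau: Tau 13–8.
Theta vs Lambda: Theta wins 12–9.
Sigma–Tau: Sigma 11–10.
Sigma vs Lambda: Lambda wins 12–9.
Tau vs Lambda: Tau wins 16–5.
Every book loses at least once (Theta loses to Sigma; Sigma loses to Lambda; Tau loses to Sigma; Lambda loses to Theta). The majority relation contains the cycle Theta beats Lambda beats Sigma beats Theta, so there is no Condorcet winner.

none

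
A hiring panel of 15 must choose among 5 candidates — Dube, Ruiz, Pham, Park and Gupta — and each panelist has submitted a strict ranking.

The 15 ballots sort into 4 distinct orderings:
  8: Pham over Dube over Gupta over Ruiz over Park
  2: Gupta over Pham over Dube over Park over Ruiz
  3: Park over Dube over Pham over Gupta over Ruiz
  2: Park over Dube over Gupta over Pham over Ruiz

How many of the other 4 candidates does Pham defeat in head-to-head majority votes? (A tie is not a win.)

4

Pham against each rival (15 committee members):
Pham vs Dube: Pham preferred on 8+2 = 10 ballots; Pham wins 10–5.
Pham vs Ruiz: 15 to 0, Pham.
Pham vs Park: Pham is ranked higher on 8+2 = 10 ballots, Park on 5. Pham wins 10–5.
Pham vs Gupta: Pham is ranked higher on 8+3 = 11 ballots, Gupta on 4. Pham wins 11–4.
Pham beats Dube, Ruiz, Park, Gupta — 4 pairwise wins.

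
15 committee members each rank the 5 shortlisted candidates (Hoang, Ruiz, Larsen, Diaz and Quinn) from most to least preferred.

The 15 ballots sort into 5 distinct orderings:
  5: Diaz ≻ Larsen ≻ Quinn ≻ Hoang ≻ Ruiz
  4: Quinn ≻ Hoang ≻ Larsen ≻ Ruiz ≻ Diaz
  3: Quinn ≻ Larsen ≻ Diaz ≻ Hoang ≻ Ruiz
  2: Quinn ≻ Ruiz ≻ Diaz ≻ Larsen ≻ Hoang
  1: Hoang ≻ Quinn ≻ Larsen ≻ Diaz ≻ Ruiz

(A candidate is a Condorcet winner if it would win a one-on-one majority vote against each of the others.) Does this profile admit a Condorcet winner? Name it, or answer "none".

Head-to-head results (15 committee members):
Hoang vs Ruiz: Hoang, 13–2.
Hoang vs Larsen: Larsen, 10–5.
Hoang vs Diaz: Diaz, 10–5.
Hoang vs Quinn: Quinn wins 14–1.
Ruiz vs Larsen: Larsen wins 13–2.
Ruiz–Diaz: Diaz 9–6.
Ruiz vs Quinn: Quinn, 15–0.
Larsen vs Diaz: Larsen wins 8–7.
Larsen–Quinn: Quinn 10–5.
Diaz–Quinn: Quinn 10–5.
Quinn wins every pairwise contest, so Quinn is the Condorcet winner.

Quinn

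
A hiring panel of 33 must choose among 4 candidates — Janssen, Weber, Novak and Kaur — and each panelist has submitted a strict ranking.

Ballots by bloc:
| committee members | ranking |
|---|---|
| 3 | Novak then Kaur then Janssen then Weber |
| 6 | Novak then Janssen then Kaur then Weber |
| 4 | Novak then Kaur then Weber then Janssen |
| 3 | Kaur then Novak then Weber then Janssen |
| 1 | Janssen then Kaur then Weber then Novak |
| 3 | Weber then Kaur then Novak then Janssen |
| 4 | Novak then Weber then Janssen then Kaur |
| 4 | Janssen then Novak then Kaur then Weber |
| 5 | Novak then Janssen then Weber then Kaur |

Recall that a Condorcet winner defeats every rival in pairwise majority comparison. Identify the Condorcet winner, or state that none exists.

Novak

Check each pair by majority over 33 ballots:
Janssen vs Weber: Janssen preferred on 3+6+1+4+5 = 19 ballots; Janssen wins 19–14.
Janssen vs Novak: Novak wins 28–5.
Janssen vs Kaur: Janssen preferred on 6+1+4+4+5 = 20 ballots; Janssen wins 20–13.
Weber vs Novak: 4 to 29, Novak.
Weber vs Kaur: Kaur, 21–12.
Novak vs Kaur: Novak preferred on 3+6+4+4+4+5 = 26 ballots; Novak wins 26–7.
Novak defeats every rival head-to-head and is the Condorcet winner.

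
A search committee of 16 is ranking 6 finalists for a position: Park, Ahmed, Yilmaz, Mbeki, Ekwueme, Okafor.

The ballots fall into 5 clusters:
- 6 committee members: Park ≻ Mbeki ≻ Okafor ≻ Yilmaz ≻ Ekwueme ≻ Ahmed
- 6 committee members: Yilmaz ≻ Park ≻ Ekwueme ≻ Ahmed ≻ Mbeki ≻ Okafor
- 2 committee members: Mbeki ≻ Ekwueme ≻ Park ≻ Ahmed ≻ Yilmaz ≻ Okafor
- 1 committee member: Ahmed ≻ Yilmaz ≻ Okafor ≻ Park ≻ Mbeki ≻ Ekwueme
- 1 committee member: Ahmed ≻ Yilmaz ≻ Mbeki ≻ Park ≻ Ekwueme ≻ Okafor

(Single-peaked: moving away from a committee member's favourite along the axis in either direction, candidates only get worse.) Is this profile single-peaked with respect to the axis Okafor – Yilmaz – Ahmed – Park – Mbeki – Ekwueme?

no

Axis positions: Okafor=1, Yilmaz=2, Ahmed=3, Park=4, Mbeki=5, Ekwueme=6.
Cluster 1: ranking walks positions 4-5-1-2-6-3; Okafor is ranked above Ahmed even though Ahmed lies between Okafor and the peak Park on the axis — preferences dip and rise again. Not single-peaked.
Cluster 2: ranking walks positions 2-4-6-3-5-1; Park is ranked above Ahmed even though Ahmed lies between Park and the peak Yilmaz on the axis — preferences dip and rise again. Not single-peaked.
Cluster 3 (peak Mbeki at position 5): ranking walks positions 5-6-4-3-2-1, expanding outward from the peak — single-peaked.
Cluster 4 (peak Ahmed at position 3): ranking walks positions 3-2-1-4-5-6, expanding outward from the peak — single-peaked.
Cluster 5: ranking walks positions 3-2-5-4-6-1; Mbeki is ranked above Park even though Park lies between Mbeki and the peak Ahmed on the axis — preferences dip and rise again. Not single-peaked.
Cluster 1 violates single-peakedness, so the profile is not single-peaked on this axis.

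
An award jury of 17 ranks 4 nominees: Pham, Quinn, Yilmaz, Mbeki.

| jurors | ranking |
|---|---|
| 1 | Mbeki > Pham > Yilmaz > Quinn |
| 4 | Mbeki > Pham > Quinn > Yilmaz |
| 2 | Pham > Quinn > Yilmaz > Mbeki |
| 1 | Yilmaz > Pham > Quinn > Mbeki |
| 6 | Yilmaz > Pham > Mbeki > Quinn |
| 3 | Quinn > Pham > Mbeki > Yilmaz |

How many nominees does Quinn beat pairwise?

1

Quinn against each rival (17 jurors):
Quinn vs Pham: Quinn preferred on 3 ballots; Pham wins 14–3.
Quinn vs Yilmaz: 9 to 8, Quinn.
Quinn vs Mbeki: Mbeki wins 11–6.
Quinn beats Yilmaz; loses to Pham, Mbeki — 1 pairwise win.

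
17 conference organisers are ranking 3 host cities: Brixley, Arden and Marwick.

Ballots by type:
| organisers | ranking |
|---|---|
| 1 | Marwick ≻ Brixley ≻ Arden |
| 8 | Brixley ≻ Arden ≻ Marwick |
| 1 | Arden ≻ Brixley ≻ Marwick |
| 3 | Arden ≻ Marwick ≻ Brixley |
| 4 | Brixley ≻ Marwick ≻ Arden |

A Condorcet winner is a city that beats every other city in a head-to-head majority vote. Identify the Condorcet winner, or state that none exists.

Head-to-head results (17 organisers):
Brixley vs Arden: Brixley, 13–4.
Brixley vs Marwick: Brixley, 13–4.
Arden–Marwick: Arden 12–5.
Only Brixley has no losses; Brixley is the Condorcet winner.

Brixley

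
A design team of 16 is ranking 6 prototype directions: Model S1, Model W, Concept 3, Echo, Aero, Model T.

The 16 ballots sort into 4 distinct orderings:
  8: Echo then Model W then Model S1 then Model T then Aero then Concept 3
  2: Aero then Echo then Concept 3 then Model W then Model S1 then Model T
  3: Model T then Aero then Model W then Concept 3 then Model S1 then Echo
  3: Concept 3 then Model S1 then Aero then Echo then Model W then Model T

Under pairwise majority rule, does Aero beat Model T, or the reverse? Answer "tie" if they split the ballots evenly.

Ballots ranking Aero above Model T: 2 + 3 = 5.
Ballots ranking Model T above Aero: 16 − 5 = 11.
Model T wins the head-to-head 11–5.

Model T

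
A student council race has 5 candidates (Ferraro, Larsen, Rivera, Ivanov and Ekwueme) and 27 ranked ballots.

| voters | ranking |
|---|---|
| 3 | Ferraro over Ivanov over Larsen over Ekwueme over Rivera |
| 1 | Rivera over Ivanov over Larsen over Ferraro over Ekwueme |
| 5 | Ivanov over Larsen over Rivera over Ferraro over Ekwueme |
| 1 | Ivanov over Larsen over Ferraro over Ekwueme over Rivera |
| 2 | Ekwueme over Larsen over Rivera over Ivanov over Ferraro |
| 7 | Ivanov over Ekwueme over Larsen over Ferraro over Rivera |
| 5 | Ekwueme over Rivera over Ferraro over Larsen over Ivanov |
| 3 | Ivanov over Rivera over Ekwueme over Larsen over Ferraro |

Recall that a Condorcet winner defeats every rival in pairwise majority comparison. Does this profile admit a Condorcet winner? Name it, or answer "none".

Ivanov

Check each pair by majority over 27 ballots:
Ferraro vs Larsen: Ferraro preferred on 3+5 = 8 ballots; Larsen wins 19–8.
Ferraro vs Rivera: 11 to 16, Rivera.
Ferraro vs Ivanov: Ferraro is ranked higher on 3+5 = 8 ballots, Ivanov on 19. Ivanov wins 19–8.
Ferraro vs Ekwueme: 10 to 17, Ekwueme.
Larsen vs Rivera: Larsen is ranked higher on 3+5+1+2+7 = 18 ballots, Rivera on 9. Larsen wins 18–9.
Larsen vs Ivanov: Larsen is ranked higher on 2+5 = 7 ballots, Ivanov on 20. Ivanov wins 20–7.
Larsen vs Ekwueme: 10 to 17, Ekwueme.
Rivera vs Ivanov: Rivera preferred on 1+2+5 = 8 ballots; Ivanov wins 19–8.
Rivera vs Ekwueme: 1+5+3 = 9 for Rivera, 18 for Ekwueme — Ekwueme by 18–9.
Ivanov vs Ekwueme: 20 to 7, Ivanov.
Only Ivanov has no losses; Ivanov is the Condorcet winner.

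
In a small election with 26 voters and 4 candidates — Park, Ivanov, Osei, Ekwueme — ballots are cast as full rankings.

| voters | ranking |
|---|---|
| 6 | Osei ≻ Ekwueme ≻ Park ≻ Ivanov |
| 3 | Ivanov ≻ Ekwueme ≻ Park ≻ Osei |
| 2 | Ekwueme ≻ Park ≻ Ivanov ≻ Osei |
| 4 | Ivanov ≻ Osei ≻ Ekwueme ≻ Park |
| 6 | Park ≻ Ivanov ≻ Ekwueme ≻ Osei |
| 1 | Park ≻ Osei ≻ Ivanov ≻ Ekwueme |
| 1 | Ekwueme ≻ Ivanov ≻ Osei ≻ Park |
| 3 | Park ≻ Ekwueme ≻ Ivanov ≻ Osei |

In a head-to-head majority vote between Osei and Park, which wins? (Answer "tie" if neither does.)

Ballots ranking Osei above Park: 6 + 4 + 1 = 11.
Ballots ranking Park above Osei: 26 − 11 = 15.
Park wins the head-to-head 15–11.

Park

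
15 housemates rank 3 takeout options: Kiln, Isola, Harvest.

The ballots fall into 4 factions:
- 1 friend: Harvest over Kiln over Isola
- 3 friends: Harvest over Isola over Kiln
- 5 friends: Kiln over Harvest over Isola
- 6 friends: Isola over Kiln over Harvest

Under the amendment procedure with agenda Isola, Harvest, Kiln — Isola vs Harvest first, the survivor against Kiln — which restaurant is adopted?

Round 1: Isola vs Harvest — 6–9, Harvest advances.
Round 2: Harvest vs Kiln — 4–11, Kiln advances.
The agenda winner is Kiln.

Kiln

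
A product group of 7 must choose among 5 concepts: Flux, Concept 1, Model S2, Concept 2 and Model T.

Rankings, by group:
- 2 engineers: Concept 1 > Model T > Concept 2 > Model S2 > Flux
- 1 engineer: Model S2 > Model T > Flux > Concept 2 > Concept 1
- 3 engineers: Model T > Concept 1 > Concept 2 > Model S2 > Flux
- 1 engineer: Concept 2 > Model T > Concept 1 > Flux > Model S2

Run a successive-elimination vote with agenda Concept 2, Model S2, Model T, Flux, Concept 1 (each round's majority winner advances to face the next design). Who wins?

Model T

Round 1: Concept 2 vs Model S2 — 6–1, Concept 2 advances.
Round 2: Concept 2 vs Model T — 1–6, Model T advances.
Round 3: Model T vs Flux — 7–0, Model T advances.
Round 4: Model T vs Concept 1 — 5–2, Model T advances.
Model T survives the agenda.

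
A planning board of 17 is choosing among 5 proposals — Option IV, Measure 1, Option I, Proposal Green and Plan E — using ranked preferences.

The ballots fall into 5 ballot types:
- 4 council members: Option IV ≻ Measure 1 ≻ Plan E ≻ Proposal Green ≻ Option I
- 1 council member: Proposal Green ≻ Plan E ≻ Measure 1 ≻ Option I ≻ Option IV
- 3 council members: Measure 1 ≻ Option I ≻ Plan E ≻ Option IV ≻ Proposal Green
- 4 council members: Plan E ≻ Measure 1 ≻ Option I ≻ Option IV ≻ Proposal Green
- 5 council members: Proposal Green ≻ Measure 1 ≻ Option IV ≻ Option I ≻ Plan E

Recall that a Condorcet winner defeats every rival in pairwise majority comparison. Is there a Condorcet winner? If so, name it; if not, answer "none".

Measure 1

Pairwise majorities:
Option IV vs Measure 1: 4 to 13, Measure 1.
Option IV vs Option I: 9 to 8, Option IV.
Option IV vs Proposal Green: Option IV preferred on 4+3+4 = 11 ballots; Option IV wins 11–6.
Option IV vs Plan E: Option IV preferred on 4+5 = 9 ballots; Option IV wins 9–8.
Measure 1 vs Option I: 4+1+3+4+5 = 17 for Measure 1, 0 for Option I — Measure 1 by 17–0.
Measure 1 vs Proposal Green: Measure 1 preferred on 4+3+4 = 11 ballots; Measure 1 wins 11–6.
Measure 1 vs Plan E: 12 to 5, Measure 1.
Option I vs Proposal Green: 3+4 = 7 for Option I, 10 for Proposal Green — Proposal Green by 10–7.
Option I vs Plan E: 8 to 9, Plan E.
Proposal Green vs Plan E: 1+5 = 6 for Proposal Green, 11 for Plan E — Plan E by 11–6.
Measure 1 wins every pairwise contest, so Measure 1 is the Condorcet winner.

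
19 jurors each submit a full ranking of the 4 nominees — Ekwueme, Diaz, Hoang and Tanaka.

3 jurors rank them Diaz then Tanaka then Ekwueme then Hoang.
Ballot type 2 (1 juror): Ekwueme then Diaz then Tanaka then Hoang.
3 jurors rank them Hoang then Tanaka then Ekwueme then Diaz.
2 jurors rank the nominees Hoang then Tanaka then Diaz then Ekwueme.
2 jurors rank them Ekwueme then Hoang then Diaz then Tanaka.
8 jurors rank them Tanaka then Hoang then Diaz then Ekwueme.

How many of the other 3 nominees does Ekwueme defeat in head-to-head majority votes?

Ekwueme against each rival (19 jurors):
Ekwueme vs Diaz: Diaz, 13–6.
Ekwueme vs Hoang: Hoang, 13–6.
Ekwueme vs Tanaka: Tanaka wins 16–3.
Ekwueme beats no one; loses to Diaz, Hoang, Tanaka — 0 pairwise wins.

0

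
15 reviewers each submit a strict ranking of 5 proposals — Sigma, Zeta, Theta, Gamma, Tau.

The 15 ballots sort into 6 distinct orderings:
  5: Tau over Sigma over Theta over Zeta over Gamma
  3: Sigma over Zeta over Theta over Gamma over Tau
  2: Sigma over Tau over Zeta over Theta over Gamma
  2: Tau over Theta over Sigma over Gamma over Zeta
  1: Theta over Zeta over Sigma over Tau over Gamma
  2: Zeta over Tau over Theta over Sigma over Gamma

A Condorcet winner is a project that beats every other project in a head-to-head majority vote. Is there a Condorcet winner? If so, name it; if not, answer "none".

Pairwise majorities:
Sigma vs Zeta: Sigma is ranked higher on 5+3+2+2 = 12 ballots, Zeta on 3. Sigma wins 12–3.
Sigma vs Theta: Sigma preferred on 5+3+2 = 10 ballots; Sigma wins 10–5.
Sigma vs Gamma: Sigma is ranked higher on 5+3+2+2+1+2 = 15 ballots, Gamma on 0. Sigma wins 15–0.
Sigma vs Tau: Sigma preferred on 3+2+1 = 6 ballots; Tau wins 9–6.
Zeta vs Theta: 3+2+2 = 7 for Zeta, 8 for Theta — Theta by 8–7.
Zeta vs Gamma: Zeta is ranked higher on 5+3+2+1+2 = 13 ballots, Gamma on 2. Zeta wins 13–2.
Zeta vs Tau: Zeta is ranked higher on 3+1+2 = 6 ballots, Tau on 9. Tau wins 9–6.
Theta vs Gamma: Theta preferred on 5+3+2+2+1+2 = 15 ballots; Theta wins 15–0.
Theta vs Tau: 4 to 11, Tau.
Gamma vs Tau: Gamma is ranked higher on 3 ballots, Tau on 12. Tau wins 12–3.
Only Tau has no losses; Tau is the Condorcet winner.

Tau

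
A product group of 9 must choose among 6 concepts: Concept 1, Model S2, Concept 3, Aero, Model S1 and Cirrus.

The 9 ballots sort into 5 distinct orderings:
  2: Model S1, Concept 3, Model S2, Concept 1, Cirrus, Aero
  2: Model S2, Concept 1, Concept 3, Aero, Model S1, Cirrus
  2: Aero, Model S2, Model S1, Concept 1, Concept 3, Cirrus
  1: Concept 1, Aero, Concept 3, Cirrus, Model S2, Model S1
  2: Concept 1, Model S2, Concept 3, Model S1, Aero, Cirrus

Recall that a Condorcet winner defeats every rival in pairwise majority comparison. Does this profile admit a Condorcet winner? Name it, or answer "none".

Model S2

Head-to-head results (9 engineers):
Concept 1 vs Model S2: Concept 1 preferred on 1+2 = 3 ballots; Model S2 wins 6–3.
Concept 1 vs Concept 3: 2+2+1+2 = 7 for Concept 1, 2 for Concept 3 — Concept 1 by 7–2.
Concept 1 vs Aero: 7 to 2, Concept 1.
Concept 1 vs Model S1: 5 to 4, Concept 1.
Concept 1 vs Cirrus: Concept 1 is ranked higher on 2+2+2+1+2 = 9 ballots, Cirrus on 0. Concept 1 wins 9–0.
Model S2 vs Concept 3: Model S2 preferred on 2+2+2 = 6 ballots; Model S2 wins 6–3.
Model S2 vs Aero: 6 to 3, Model S2.
Model S2 vs Model S1: 2+2+1+2 = 7 for Model S2, 2 for Model S1 — Model S2 by 7–2.
Model S2 vs Cirrus: Model S2 is ranked higher on 2+2+2+2 = 8 ballots, Cirrus on 1. Model S2 wins 8–1.
Concept 3 vs Aero: Concept 3 preferred on 2+2+2 = 6 ballots; Concept 3 wins 6–3.
Concept 3 vs Model S1: 2+1+2 = 5 for Concept 3, 4 for Model S1 — Concept 3 by 5–4.
Concept 3 vs Cirrus: Concept 3 preferred on 2+2+2+1+2 = 9 ballots; Concept 3 wins 9–0.
Aero vs Model S1: Aero preferred on 2+2+1 = 5 ballots; Aero wins 5–4.
Aero vs Cirrus: 7 to 2, Aero.
Model S1 vs Cirrus: Model S1 is ranked higher on 2+2+2+2 = 8 ballots, Cirrus on 1. Model S1 wins 8–1.
Only Model S2 has no losses; Model S2 is the Condorcet winner.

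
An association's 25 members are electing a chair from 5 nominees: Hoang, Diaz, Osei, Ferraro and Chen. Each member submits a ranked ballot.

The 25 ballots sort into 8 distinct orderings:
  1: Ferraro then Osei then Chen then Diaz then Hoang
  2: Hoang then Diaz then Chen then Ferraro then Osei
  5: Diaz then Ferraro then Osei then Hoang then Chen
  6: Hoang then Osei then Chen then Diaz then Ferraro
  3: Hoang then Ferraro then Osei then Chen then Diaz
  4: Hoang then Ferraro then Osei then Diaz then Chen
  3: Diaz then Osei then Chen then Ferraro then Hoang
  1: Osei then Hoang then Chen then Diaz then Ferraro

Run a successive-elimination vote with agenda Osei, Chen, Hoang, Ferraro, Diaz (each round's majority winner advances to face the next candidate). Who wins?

Round 1: Osei vs Chen — 23–2, Osei advances.
Round 2: Osei vs Hoang — 10–15, Hoang advances.
Round 3: Hoang vs Ferraro — 16–9, Hoang advances.
Round 4: Hoang vs Diaz — 16–9, Hoang advances.
Hoang survives the agenda.

Hoang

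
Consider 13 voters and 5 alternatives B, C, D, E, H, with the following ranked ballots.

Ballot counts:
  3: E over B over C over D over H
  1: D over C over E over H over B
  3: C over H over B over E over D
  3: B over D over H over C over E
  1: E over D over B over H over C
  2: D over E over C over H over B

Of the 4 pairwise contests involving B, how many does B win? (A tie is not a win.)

B against each rival (13 voters):
B vs C: B preferred on 3+3+1 = 7 ballots; B wins 7–6.
B vs D: B preferred on 3+3+3 = 9 ballots; B wins 9–4.
B vs E: B preferred on 3+3 = 6 ballots; E wins 7–6.
B vs H: 3+3+1 = 7 for B, 6 for H — B by 7–6.
B beats C, D, H; loses to E — 3 pairwise wins.

3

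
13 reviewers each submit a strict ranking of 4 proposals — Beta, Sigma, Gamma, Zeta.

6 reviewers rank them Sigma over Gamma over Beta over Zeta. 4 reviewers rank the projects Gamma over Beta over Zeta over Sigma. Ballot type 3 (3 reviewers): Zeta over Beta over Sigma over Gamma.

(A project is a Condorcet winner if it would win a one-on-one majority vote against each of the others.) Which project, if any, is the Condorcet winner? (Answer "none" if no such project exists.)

Head-to-head results (13 reviewers):
Beta vs Sigma: Beta, 7–6.
Beta vs Gamma: Gamma, 10–3.
Beta–Zeta: Beta 10–3.
Sigma vs Gamma: Sigma, 9–4.
Sigma vs Zeta: Zeta, 7–6.
Gamma vs Zeta: Gamma wins 10–3.
Each project drops at least one matchup (Beta loses to Gamma; Sigma loses to Beta; Gamma loses to Sigma; Zeta loses to Beta); the cycle Beta → Sigma → Gamma → Beta rules out a Condorcet winner.

none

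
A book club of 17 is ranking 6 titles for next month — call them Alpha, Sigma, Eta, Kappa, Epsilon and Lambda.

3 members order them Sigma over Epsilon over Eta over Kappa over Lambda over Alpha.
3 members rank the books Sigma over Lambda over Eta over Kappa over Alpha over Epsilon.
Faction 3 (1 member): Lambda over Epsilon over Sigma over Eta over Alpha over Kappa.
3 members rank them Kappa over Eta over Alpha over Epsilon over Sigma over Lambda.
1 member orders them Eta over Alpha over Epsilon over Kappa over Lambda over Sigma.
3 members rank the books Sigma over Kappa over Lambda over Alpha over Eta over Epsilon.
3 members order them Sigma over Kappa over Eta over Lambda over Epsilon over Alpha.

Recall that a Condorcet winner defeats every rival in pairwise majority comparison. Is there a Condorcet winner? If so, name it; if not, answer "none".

Pairwise majorities:
Alpha vs Sigma: 3+1 = 4 for Alpha, 13 for Sigma — Sigma by 13–4.
Alpha vs Eta: 3 for Alpha, 14 for Eta — Eta by 14–3.
Alpha vs Kappa: 2 to 15, Kappa.
Alpha vs Epsilon: 3+3+1+3 = 10 for Alpha, 7 for Epsilon — Alpha by 10–7.
Alpha vs Lambda: 3+1 = 4 for Alpha, 13 for Lambda — Lambda by 13–4.
Sigma vs Eta: 13 to 4, Sigma.
Sigma vs Kappa: Sigma is ranked higher on 3+3+1+3+3 = 13 ballots, Kappa on 4. Sigma wins 13–4.
Sigma vs Epsilon: Sigma is ranked higher on 3+3+3+3 = 12 ballots, Epsilon on 5. Sigma wins 12–5.
Sigma vs Lambda: 15 to 2, Sigma.
Eta vs Kappa: 8 to 9, Kappa.
Eta vs Epsilon: 13 to 4, Eta.
Eta vs Lambda: Eta preferred on 3+3+1+3 = 10 ballots; Eta wins 10–7.
Kappa vs Epsilon: 12 to 5, Kappa.
Kappa vs Lambda: Kappa preferred on 3+3+1+3+3 = 13 ballots; Kappa wins 13–4.
Epsilon vs Lambda: Epsilon is ranked higher on 3+3+1 = 7 ballots, Lambda on 10. Lambda wins 10–7.
Sigma defeats every rival head-to-head and is the Condorcet winner.

Sigma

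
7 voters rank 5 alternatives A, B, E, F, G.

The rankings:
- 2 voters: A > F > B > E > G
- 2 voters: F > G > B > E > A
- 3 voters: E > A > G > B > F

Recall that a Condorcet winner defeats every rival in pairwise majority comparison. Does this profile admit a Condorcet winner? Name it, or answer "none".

none

Pairwise majorities:
A vs B: A is ranked higher on 2+3 = 5 ballots, B on 2. A wins 5–2.
A vs E: A preferred on 2 ballots; E wins 5–2.
A vs F: 5 to 2, A.
A vs G: 2+3 = 5 for A, 2 for G — A by 5–2.
B vs E: B is ranked higher on 2+2 = 4 ballots, E on 3. B wins 4–3.
B vs F: B preferred on 3 ballots; F wins 4–3.
B vs G: B is ranked higher on 2 ballots, G on 5. G wins 5–2.
E vs F: 3 to 4, F.
E vs G: 5 to 2, E.
F vs G: F preferred on 2+2 = 4 ballots; F wins 4–3.
Each alternative drops at least one matchup (A loses to E; B loses to A; E loses to B; F loses to A; G loses to A); the cycle A → B → E → A rules out a Condorcet winner.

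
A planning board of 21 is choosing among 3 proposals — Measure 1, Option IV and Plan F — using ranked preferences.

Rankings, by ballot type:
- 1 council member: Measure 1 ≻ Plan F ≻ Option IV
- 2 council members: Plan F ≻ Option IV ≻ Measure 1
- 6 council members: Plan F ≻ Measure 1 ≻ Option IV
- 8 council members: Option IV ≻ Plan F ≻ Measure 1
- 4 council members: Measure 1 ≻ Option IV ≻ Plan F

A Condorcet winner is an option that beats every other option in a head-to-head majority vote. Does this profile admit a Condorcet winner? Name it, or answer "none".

Pairwise majorities:
Measure 1 vs Option IV: Measure 1 preferred on 1+6+4 = 11 ballots; Measure 1 wins 11–10.
Measure 1 vs Plan F: Measure 1 preferred on 1+4 = 5 ballots; Plan F wins 16–5.
Option IV vs Plan F: Option IV is ranked higher on 8+4 = 12 ballots, Plan F on 9. Option IV wins 12–9.
Every option loses at least once (Measure 1 loses to Plan F; Option IV loses to Measure 1; Plan F loses to Option IV). The majority relation contains the cycle Measure 1 beats Option IV beats Plan F beats Measure 1, so there is no Condorcet winner.

none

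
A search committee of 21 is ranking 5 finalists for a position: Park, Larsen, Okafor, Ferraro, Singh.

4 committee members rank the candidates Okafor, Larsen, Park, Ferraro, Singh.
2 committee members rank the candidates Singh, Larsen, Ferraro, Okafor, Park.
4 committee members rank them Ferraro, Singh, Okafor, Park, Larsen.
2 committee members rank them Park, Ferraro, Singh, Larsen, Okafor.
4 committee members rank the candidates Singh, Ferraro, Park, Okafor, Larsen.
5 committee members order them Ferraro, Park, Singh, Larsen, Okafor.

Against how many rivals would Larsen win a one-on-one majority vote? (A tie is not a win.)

Larsen against each rival (21 committee members):
Larsen vs Park: Park wins 15–6.
Larsen vs Okafor: Larsen is ranked higher on 2+2+5 = 9 ballots, Okafor on 12. Okafor wins 12–9.
Larsen vs Ferraro: 4+2 = 6 for Larsen, 15 for Ferraro — Ferraro by 15–6.
Larsen vs Singh: 4 for Larsen, 17 for Singh — Singh by 17–4.
Larsen beats no one; loses to Park, Okafor, Ferraro, Singh — 0 pairwise wins.

0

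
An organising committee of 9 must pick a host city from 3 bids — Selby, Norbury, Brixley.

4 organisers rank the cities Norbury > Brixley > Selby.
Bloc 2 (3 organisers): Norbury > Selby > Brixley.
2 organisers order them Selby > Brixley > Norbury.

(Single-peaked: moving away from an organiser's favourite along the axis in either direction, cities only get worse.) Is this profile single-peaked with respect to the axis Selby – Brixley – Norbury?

Axis positions: Selby=1, Brixley=2, Norbury=3.
Bloc 1 (peak Norbury at position 3): ranking walks positions 3-2-1, expanding outward from the peak — single-peaked.
Bloc 2: ranking walks positions 3-1-2; Selby is ranked above Brixley even though Brixley lies between Selby and the peak Norbury on the axis — preferences dip and rise again. Not single-peaked.
Bloc 3 (peak Selby at position 1): ranking walks positions 1-2-3, expanding outward from the peak — single-peaked.
Bloc 2 violates single-peakedness, so the profile is not single-peaked on this axis.

no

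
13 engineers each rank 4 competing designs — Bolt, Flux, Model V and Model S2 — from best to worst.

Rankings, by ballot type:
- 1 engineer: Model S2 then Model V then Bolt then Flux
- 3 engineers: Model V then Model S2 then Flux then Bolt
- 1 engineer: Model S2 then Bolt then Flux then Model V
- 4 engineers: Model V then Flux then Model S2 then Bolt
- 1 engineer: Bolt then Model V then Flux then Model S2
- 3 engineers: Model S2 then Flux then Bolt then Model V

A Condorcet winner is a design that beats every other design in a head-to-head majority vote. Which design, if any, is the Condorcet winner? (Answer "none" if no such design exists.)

Model V

Pairwise majorities:
Bolt vs Flux: Flux wins 10–3.
Bolt vs Model V: Model V wins 8–5.
Bolt–Model S2: Model S2 12–1.
Flux–Model V: Model V 9–4.
Flux vs Model S2: Model S2 wins 8–5.
Model V vs Model S2: Model V, 8–5.
Model V defeats every rival head-to-head and is the Condorcet winner.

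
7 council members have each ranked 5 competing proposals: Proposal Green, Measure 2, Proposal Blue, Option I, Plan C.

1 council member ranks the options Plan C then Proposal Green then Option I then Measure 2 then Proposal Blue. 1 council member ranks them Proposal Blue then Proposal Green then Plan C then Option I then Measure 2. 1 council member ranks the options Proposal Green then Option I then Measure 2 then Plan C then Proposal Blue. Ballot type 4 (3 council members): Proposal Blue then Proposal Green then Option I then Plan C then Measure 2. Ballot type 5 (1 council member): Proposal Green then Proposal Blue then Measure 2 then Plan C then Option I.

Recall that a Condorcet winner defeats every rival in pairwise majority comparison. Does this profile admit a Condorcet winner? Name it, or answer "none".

Pairwise majorities:
Proposal Green vs Measure 2: Proposal Green preferred on 1+1+1+3+1 = 7 ballots; Proposal Green wins 7–0.
Proposal Green vs Proposal Blue: 1+1+1 = 3 for Proposal Green, 4 for Proposal Blue — Proposal Blue by 4–3.
Proposal Green vs Option I: 7 to 0, Proposal Green.
Proposal Green vs Plan C: Proposal Green preferred on 1+1+3+1 = 6 ballots; Proposal Green wins 6–1.
Measure 2 vs Proposal Blue: Measure 2 is ranked higher on 1+1 = 2 ballots, Proposal Blue on 5. Proposal Blue wins 5–2.
Measure 2 vs Option I: 1 to 6, Option I.
Measure 2 vs Plan C: 2 to 5, Plan C.
Proposal Blue vs Option I: Proposal Blue preferred on 1+3+1 = 5 ballots; Proposal Blue wins 5–2.
Proposal Blue vs Plan C: 5 to 2, Proposal Blue.
Option I vs Plan C: 4 to 3, Option I.
Proposal Blue wins every pairwise contest, so Proposal Blue is the Condorcet winner.

Proposal Blue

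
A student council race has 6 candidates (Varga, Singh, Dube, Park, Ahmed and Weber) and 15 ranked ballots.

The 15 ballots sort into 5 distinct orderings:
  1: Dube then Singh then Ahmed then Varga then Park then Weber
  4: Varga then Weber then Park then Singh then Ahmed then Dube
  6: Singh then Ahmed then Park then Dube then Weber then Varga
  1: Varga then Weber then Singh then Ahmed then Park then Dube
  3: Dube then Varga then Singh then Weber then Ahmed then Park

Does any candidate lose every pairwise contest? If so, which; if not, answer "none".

none

Pairwise majorities:
Varga vs Singh: Varga is ranked higher on 4+1+3 = 8 ballots, Singh on 7. Varga wins 8–7.
Varga vs Dube: Varga is ranked higher on 4+1 = 5 ballots, Dube on 10. Dube wins 10–5.
Varga vs Park: Varga wins 9–6.
Varga vs Ahmed: Varga preferred on 4+1+3 = 8 ballots; Varga wins 8–7.
Varga vs Weber: 1+4+1+3 = 9 for Varga, 6 for Weber — Varga by 9–6.
Singh vs Dube: Singh is ranked higher on 4+6+1 = 11 ballots, Dube on 4. Singh wins 11–4.
Singh vs Park: 1+6+1+3 = 11 for Singh, 4 for Park — Singh by 11–4.
Singh vs Ahmed: Singh preferred on 1+4+6+1+3 = 15 ballots; Singh wins 15–0.
Singh vs Weber: Singh preferred on 1+6+3 = 10 ballots; Singh wins 10–5.
Dube–Park: Park 11–4.
Dube vs Ahmed: Ahmed wins 11–4.
Dube–Weber: Dube 10–5.
Park vs Ahmed: 4 for Park, 11 for Ahmed — Ahmed by 11–4.
Park vs Weber: Park preferred on 1+6 = 7 ballots; Weber wins 8–7.
Ahmed vs Weber: 7 to 8, Weber.
Every candidate wins at least one matchup (Varga beats Singh; Singh beats Dube; Dube beats Varga; Park beats Dube; Ahmed beats Dube; Weber beats Park), so there is no Condorcet loser.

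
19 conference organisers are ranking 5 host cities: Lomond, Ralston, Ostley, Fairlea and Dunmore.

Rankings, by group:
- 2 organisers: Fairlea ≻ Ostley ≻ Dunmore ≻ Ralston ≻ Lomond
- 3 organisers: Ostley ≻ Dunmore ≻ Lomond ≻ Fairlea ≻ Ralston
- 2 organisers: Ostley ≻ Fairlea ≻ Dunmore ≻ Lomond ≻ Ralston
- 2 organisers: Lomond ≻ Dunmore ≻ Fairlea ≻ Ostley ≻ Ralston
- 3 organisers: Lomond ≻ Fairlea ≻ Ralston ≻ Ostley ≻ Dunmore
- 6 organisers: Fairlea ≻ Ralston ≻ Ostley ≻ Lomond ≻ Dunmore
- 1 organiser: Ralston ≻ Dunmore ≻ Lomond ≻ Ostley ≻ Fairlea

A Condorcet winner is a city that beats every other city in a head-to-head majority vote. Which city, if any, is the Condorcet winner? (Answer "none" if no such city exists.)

Head-to-head results (19 organisers):
Lomond vs Ralston: Lomond preferred on 3+2+2+3 = 10 ballots; Lomond wins 10–9.
Lomond vs Ostley: 6 to 13, Ostley.
Lomond vs Fairlea: 3+2+3+1 = 9 for Lomond, 10 for Fairlea — Fairlea by 10–9.
Lomond vs Dunmore: Lomond is ranked higher on 2+3+6 = 11 ballots, Dunmore on 8. Lomond wins 11–8.
Ralston vs Ostley: Ralston is ranked higher on 3+6+1 = 10 ballots, Ostley on 9. Ralston wins 10–9.
Ralston vs Fairlea: Ralston preferred on 1 ballot; Fairlea wins 18–1.
Ralston vs Dunmore: Ralston preferred on 3+6+1 = 10 ballots; Ralston wins 10–9.
Ostley vs Fairlea: Ostley preferred on 3+2+1 = 6 ballots; Fairlea wins 13–6.
Ostley vs Dunmore: Ostley is ranked higher on 2+3+2+3+6 = 16 ballots, Dunmore on 3. Ostley wins 16–3.
Fairlea vs Dunmore: 13 to 6, Fairlea.
Fairlea beats each of Lomond, Ralston, Ostley, Dunmore — Fairlea is the Condorcet winner.

Fairlea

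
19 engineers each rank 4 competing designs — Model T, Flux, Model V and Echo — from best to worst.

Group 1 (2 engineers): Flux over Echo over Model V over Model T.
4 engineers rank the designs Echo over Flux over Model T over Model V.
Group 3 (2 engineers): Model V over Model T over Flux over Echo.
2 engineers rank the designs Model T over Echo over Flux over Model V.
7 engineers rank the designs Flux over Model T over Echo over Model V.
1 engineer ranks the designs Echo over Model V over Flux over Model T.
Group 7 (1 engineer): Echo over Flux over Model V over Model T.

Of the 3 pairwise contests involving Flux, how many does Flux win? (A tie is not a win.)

3

Flux against each rival (19 engineers):
Flux vs Model T: 15 to 4, Flux.
Flux vs Model V: Flux wins 16–3.
Flux vs Echo: 2+2+7 = 11 for Flux, 8 for Echo — Flux by 11–8.
Flux beats Model T, Model V, Echo — 3 pairwise wins.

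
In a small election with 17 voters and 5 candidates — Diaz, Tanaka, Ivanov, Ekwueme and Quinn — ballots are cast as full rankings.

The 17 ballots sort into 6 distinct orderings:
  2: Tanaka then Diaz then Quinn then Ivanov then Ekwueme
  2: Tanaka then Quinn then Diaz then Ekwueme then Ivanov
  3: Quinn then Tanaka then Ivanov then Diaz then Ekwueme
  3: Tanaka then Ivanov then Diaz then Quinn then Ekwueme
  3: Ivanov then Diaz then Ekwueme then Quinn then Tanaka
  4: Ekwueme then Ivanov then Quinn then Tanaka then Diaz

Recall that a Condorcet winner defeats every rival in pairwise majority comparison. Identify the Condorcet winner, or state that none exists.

none

Pairwise majorities:
Diaz vs Tanaka: Tanaka wins 14–3.
Diaz–Ivanov: Ivanov 13–4.
Diaz vs Ekwueme: Diaz wins 13–4.
Diaz vs Quinn: Quinn wins 9–8.
Tanaka–Ivanov: Tanaka 10–7.
Tanaka–Ekwueme: Tanaka 10–7.
Tanaka vs Quinn: Quinn, 10–7.
Ivanov vs Ekwueme: Ivanov wins 11–6.
Ivanov vs Quinn: Ivanov, 10–7.
Ekwueme vs Quinn: Quinn, 10–7.
No candidate is unbeaten: Diaz loses to Tanaka; Tanaka loses to Quinn; Ivanov loses to Tanaka; Ekwueme loses to Diaz; Quinn loses to Ivanov. In particular Tanaka → Ivanov → Quinn → Tanaka is a majority cycle — no Condorcet winner exists.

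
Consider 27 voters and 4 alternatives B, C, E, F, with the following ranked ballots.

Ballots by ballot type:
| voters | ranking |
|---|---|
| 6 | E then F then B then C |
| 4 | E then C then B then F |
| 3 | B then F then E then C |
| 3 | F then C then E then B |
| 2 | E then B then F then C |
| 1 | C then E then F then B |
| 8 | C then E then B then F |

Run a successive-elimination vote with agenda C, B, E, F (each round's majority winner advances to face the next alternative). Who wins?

E

Round 1: C vs B — 16–11, C advances.
Round 2: C vs E — 12–15, E advances.
Round 3: E vs F — 21–6, E advances.
The agenda winner is E.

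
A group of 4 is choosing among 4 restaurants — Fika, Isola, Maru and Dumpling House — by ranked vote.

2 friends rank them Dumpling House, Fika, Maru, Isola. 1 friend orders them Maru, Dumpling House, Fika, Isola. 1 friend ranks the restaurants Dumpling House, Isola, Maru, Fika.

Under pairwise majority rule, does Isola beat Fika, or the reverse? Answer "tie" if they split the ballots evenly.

Ballots ranking Isola above Fika: 1.
Ballots ranking Fika above Isola: 4 − 1 = 3.
Fika wins the head-to-head 3–1.

Fika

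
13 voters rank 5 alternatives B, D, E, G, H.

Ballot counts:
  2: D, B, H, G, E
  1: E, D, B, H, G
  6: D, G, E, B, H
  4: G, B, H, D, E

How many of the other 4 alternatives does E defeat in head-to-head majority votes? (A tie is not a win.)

E against each rival (13 voters):
E vs B: E is ranked higher on 1+6 = 7 ballots, B on 6. E wins 7–6.
E vs D: D wins 12–1.
E vs G: G wins 12–1.
E vs H: E wins 7–6.
E beats B, H; loses to D, G — 2 pairwise wins.

2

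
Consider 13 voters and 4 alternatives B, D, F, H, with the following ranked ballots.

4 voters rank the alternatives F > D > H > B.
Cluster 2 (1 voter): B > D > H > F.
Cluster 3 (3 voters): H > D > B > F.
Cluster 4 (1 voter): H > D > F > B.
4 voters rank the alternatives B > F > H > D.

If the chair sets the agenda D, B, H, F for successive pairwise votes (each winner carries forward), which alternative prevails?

F

Round 1: D vs B — 8–5, D advances.
Round 2: D vs H — 5–8, H advances.
Round 3: H vs F — 5–8, F advances.
F survives the agenda.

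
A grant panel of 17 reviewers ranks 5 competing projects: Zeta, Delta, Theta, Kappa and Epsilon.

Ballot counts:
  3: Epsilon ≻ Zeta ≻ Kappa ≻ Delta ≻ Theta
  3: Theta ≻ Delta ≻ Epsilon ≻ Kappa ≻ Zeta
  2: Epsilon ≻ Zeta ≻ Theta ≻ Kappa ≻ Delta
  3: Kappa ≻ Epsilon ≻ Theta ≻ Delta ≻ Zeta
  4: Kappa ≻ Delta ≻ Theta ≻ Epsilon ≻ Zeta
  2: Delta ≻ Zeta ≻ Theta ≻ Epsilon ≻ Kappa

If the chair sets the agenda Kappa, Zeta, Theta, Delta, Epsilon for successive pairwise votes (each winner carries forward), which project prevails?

Epsilon

Round 1: Kappa vs Zeta — 10–7, Kappa advances.
Round 2: Kappa vs Theta — 10–7, Kappa advances.
Round 3: Kappa vs Delta — 12–5, Kappa advances.
Round 4: Kappa vs Epsilon — 7–10, Epsilon advances.
The agenda winner is Epsilon.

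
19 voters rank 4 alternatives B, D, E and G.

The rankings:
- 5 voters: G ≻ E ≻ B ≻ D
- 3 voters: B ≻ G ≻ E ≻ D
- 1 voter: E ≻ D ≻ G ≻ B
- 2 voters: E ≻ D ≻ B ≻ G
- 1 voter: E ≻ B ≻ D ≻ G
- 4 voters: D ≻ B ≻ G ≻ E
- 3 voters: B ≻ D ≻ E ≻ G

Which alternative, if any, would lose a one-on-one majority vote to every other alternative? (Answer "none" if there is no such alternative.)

Pairwise majorities:
B vs D: B is ranked higher on 5+3+1+3 = 12 ballots, D on 7. B wins 12–7.
B vs E: B wins 10–9.
B vs G: B, 13–6.
D vs E: 7 to 12, E.
D vs G: 1+2+1+4+3 = 11 for D, 8 for G — D by 11–8.
E vs G: G, 12–7.
Every alternative wins at least one matchup (B beats D; D beats G; E beats D; G beats E), so there is no Condorcet loser.

none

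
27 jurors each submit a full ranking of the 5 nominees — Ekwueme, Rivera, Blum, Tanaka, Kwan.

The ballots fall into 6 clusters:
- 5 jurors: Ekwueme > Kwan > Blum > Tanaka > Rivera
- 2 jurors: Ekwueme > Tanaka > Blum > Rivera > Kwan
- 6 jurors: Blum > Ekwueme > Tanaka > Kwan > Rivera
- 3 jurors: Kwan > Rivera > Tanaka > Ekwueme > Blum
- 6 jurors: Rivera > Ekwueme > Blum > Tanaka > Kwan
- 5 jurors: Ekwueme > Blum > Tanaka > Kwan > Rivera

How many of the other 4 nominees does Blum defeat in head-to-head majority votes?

3

Blum against each rival (27 jurors):
Blum vs Ekwueme: Blum is ranked higher on 6 ballots, Ekwueme on 21. Ekwueme wins 21–6.
Blum vs Rivera: Blum, 18–9.
Blum–Tanaka: Blum 22–5.
Blum–Kwan: Blum 19–8.
Blum beats Rivera, Tanaka, Kwan; loses to Ekwueme — 3 pairwise wins.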